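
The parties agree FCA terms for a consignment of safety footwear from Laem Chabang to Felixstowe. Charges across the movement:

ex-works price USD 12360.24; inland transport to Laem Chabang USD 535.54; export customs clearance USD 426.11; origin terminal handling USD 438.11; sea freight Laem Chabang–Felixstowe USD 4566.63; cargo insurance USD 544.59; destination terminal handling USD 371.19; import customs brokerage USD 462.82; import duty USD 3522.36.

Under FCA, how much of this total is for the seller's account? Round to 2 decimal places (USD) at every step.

Seller's account: USD 13321.89

FCA: the seller delivers export-cleared goods to the carrier; the buyer bears costs from that point.
Seller's account: goods 12360.24 + inland to port 535.54 + export clearance 426.11 = 13321.89
Buyer's account: origin terminal 438.11 + freight 4566.63 + insurance 544.59 + destination terminal 371.19 + brokerage 462.82 + duty 3522.36 = 9905.70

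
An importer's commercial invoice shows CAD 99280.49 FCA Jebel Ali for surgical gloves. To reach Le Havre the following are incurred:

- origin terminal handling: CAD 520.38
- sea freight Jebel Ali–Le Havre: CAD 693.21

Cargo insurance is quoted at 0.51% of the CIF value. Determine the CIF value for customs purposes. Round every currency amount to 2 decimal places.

CIF value: CAD 101009.23

Let C be the CIF value. C = FCA price + pre-shipment costs + freight + 0.51% × C
C − 0.51% × C = 99280.49 + 520.38 + 693.21
0.9949 × C = 100494.08
C = 100494.08 / 0.9949 = 101009.23
Insurance premium = 0.51% × 101009.23 = 515.15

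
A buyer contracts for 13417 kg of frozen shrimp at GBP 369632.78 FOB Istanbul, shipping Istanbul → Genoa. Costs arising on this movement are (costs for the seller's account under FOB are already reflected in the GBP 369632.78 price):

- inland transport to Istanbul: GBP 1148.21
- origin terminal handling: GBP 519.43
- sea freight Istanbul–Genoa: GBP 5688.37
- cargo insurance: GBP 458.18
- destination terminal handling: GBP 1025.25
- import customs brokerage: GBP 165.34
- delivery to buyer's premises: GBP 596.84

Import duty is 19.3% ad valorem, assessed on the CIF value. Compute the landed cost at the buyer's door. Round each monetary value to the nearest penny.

Total landed cost: GBP 450092.17

FOB: the seller bears costs until goods are on board at the origin port; the buyer bears freight, insurance and all costs thereafter.
Already in the invoice (seller's account under FOB): inland to port, origin terminal — exclude.
CIF value = FOB price + freight + insurance = 369632.78 + 5688.37 + 458.18 = 375779.33
Import duty = 375779.33 × 19.3% = 72525.41
Buyer bears: freight 5688.37 + insurance 458.18 + destination terminal 1025.25 + brokerage 165.34 + delivery 596.84 + duty 72525.41 = 80459.39
Landed cost = invoice 369632.78 + 80459.39 = 450092.17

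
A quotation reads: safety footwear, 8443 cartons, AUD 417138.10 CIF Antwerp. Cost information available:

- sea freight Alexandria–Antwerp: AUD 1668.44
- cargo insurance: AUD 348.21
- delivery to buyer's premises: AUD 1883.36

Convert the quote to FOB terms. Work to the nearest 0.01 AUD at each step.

FOB price: AUD 415121.45

Not relevant to the conversion: delivery — on the buyer under both terms; not part of either seller's price.
From CIF to FOB, the seller no longer bears: freight, insurance.
FOB price = 417138.10 − 1668.44 − 348.21 = 415121.45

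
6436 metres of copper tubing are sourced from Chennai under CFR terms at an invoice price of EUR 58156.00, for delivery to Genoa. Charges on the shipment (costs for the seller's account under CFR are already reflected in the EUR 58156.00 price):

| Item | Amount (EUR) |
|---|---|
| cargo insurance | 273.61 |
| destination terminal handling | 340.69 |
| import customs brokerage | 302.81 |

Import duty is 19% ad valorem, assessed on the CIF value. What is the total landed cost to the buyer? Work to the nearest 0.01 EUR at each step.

CFR: the seller pays costs through ocean freight to the destination port, but not insurance.
CIF value = CFR price + insurance = 58156.00 + 273.61 = 58429.61
Import duty = 58429.61 × 19% = 11101.63
Buyer bears: insurance 273.61 + destination terminal 340.69 + brokerage 302.81 + duty 11101.63 = 12018.74
Landed cost = invoice 58156.00 + 12018.74 = 70174.74

Total landed cost: EUR 70174.74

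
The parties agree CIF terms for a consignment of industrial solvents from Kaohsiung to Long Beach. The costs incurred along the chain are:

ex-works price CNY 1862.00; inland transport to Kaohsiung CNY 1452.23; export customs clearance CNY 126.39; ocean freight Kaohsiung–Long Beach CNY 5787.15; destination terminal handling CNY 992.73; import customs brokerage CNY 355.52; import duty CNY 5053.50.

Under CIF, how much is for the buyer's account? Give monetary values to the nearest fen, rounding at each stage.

Buyer's account: CNY 6401.75

CIF: the seller pays costs through ocean freight and marine insurance to the destination port.
Seller's account: goods 1862.00 + inland to port 1452.23 + export clearance 126.39 + freight 5787.15 = 9227.77
Buyer's account: destination terminal 992.73 + brokerage 355.52 + duty 5053.50 = 6401.75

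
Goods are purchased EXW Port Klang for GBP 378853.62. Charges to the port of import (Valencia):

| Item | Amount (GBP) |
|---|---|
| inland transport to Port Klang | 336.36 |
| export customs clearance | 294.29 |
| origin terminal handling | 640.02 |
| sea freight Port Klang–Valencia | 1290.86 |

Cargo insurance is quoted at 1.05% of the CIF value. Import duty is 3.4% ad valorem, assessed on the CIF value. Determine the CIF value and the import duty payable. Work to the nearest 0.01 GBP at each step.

CIF value: GBP 385462.51; import duty: GBP 13105.73

Let C be the CIF value. C = EXW price + pre-shipment costs + freight + 1.05% × C
C − 1.05% × C = 378853.62 + 336.36 + 294.29 + 640.02 + 1290.86
0.9895 × C = 381415.15
C = 381415.15 / 0.9895 = 385462.51
Insurance premium = 1.05% × 385462.51 = 4047.36
Import duty = 385462.51 × 3.4% = 13105.73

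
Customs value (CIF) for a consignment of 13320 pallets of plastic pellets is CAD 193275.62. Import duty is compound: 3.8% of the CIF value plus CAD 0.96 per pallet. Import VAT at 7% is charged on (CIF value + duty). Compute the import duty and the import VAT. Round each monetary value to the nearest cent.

Ad valorem component: 193275.62 × 3.8% = 7344.47
Specific component: 13320 × 0.96 = 12787.20
Import duty = 7344.47 + 12787.20 = 20131.67
VAT base = CIF + duty = 193275.62 + 20131.67 = 213407.29
Import VAT = 213407.29 × 7% = 14938.51

Import duty: CAD 20131.67; import VAT: CAD 14938.51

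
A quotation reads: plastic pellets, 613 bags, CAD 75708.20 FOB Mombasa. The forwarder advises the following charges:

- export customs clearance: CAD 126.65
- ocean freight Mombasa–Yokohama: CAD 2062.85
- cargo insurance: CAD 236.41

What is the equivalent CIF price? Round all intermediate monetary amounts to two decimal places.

Not relevant to the conversion: export clearance — on the seller under both FOB and CIF; already in the FOB price and stays in the CIF price.
From FOB to CIF, the seller additionally bears: freight, insurance.
CIF price = 75708.20 + 2062.85 + 236.41 = 78007.46

CIF price: CAD 78007.46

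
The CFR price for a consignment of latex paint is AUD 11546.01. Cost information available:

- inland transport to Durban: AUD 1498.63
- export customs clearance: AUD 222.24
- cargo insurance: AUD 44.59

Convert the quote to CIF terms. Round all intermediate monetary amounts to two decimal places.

Not relevant to the conversion: export clearance, inland to port — on the seller under both CFR and CIF; already in the CFR price and stays in the CIF price.
From CFR to CIF, the seller additionally bears: insurance.
CIF price = 11546.01 + 44.59 = 11590.60

CIF price: AUD 11590.60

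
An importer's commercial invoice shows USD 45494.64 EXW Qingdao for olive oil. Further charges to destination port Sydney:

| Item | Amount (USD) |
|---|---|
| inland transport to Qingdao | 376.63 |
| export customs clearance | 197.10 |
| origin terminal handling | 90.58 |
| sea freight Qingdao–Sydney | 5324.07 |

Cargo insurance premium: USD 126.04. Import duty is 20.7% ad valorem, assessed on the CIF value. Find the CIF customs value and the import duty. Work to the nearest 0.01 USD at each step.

CIF = EXW price + pre-shipment costs + freight + insurance
CIF = 45494.64 + 376.63 + 197.10 + 90.58 + 5324.07 + 126.04 = 51609.06
Import duty = 51609.06 × 20.7% = 10683.08

CIF value: USD 51609.06; import duty: USD 10683.08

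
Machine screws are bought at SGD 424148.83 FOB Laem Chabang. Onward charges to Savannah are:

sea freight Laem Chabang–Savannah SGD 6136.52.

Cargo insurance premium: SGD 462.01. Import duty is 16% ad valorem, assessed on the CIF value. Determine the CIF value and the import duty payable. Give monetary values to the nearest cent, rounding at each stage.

CIF value: SGD 430747.36; import duty: SGD 68919.58

CIF = FOB price + freight + insurance
CIF = 424148.83 + 6136.52 + 462.01 = 430747.36
Import duty = 430747.36 × 16% = 68919.58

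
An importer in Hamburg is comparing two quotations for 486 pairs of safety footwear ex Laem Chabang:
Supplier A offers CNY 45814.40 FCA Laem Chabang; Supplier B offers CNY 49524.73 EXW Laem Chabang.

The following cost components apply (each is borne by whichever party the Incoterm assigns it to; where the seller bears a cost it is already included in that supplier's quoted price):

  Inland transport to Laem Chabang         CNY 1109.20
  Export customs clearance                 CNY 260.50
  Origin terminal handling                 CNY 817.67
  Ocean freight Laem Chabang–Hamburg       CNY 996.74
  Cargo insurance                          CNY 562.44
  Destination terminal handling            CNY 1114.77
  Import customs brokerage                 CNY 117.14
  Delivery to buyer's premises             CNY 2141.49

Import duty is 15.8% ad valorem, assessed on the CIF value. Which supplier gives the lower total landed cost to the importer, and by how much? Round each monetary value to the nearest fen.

Supplier A is cheaper by CNY 5882.67

Supplier A (FCA):
CIF value = FCA price + origin terminal + freight + insurance = 45814.40 + 817.67 + 996.74 + 562.44 = 48191.25
Import duty = 48191.25 × 15.8% = 7614.22
Buyer bears (A): 817.67 + 996.74 + 562.44 + 1114.77 + 117.14 + 2141.49 = 5750.25
Landed cost (A) = invoice 45814.40 + 5750.25 + duty 7614.22 = 59178.87
Supplier B (EXW):
CIF value = EXW price + inland to port + export clearance + origin terminal + freight + insurance = 49524.73 + 1109.20 + 260.50 + 817.67 + 996.74 + 562.44 = 53271.28
Import duty = 53271.28 × 15.8% = 8416.86
Buyer bears (B): 1109.20 + 260.50 + 817.67 + 996.74 + 562.44 + 1114.77 + 117.14 + 2141.49 = 7119.95
Landed cost (B) = invoice 49524.73 + 7119.95 + duty 8416.86 = 65061.54
Difference = |59178.87 − 65061.54| = 5882.67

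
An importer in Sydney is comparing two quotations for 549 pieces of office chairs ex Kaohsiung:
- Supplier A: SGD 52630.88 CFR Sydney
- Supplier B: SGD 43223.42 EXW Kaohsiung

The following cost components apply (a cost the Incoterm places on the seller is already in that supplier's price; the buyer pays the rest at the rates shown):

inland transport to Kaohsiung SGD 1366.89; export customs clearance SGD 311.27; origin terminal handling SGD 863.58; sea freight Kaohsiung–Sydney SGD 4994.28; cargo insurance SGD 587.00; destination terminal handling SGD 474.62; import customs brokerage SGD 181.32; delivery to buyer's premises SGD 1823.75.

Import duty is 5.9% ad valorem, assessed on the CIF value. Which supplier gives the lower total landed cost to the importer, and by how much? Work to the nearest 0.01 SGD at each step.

Supplier B is cheaper by SGD 1981.85

Supplier A (CFR):
CIF value = CFR price + insurance = 52630.88 + 587.00 = 53217.88
Import duty = 53217.88 × 5.9% = 3139.85
Buyer bears (A): 587.00 + 474.62 + 181.32 + 1823.75 = 3066.69
Landed cost (A) = invoice 52630.88 + 3066.69 + duty 3139.85 = 58837.42
Supplier B (EXW):
CIF value = EXW price + inland to port + export clearance + origin terminal + freight + insurance = 43223.42 + 1366.89 + 311.27 + 863.58 + 4994.28 + 587.00 = 51346.44
Import duty = 51346.44 × 5.9% = 3029.44
Buyer bears (B): 1366.89 + 311.27 + 863.58 + 4994.28 + 587.00 + 474.62 + 181.32 + 1823.75 = 10602.71
Landed cost (B) = invoice 43223.42 + 10602.71 + duty 3029.44 = 56855.57
Difference = |58837.42 − 56855.57| = 1981.85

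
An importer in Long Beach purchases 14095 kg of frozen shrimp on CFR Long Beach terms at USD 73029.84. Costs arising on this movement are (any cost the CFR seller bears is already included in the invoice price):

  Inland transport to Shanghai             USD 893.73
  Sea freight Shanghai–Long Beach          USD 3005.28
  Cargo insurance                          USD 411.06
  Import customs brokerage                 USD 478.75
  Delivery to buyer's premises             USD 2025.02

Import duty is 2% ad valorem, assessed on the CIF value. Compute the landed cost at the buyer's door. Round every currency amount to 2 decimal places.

CFR: the seller pays costs through ocean freight to the destination port, but not insurance.
Already in the invoice (seller's account under CFR): inland to port, freight — exclude.
CIF value = CFR price + insurance = 73029.84 + 411.06 = 73440.90
Import duty = 73440.90 × 2% = 1468.82
Buyer bears: insurance 411.06 + brokerage 478.75 + delivery 2025.02 + duty 1468.82 = 4383.65
Landed cost = invoice 73029.84 + 4383.65 = 77413.49

Total landed cost: USD 77413.49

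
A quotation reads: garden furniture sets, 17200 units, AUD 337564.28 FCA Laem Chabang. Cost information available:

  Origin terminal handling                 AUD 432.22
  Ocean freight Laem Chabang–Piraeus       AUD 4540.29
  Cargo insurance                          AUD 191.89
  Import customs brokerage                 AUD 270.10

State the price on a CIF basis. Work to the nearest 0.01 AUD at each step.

Not relevant to the conversion: brokerage — on the buyer under both terms; not part of either seller's price.
From FCA to CIF, the seller additionally bears: origin terminal, freight, insurance.
CIF price = 337564.28 + 432.22 + 4540.29 + 191.89 = 342728.68

CIF price: AUD 342728.68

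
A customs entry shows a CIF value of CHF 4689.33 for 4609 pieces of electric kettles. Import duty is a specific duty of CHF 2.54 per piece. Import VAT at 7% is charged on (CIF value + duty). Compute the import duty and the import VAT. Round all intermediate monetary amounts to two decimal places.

Import duty = 4609 × 2.54 = 11706.86
VAT base = CIF + duty = 4689.33 + 11706.86 = 16396.19
Import VAT = 16396.19 × 7% = 1147.73

Import duty: CHF 11706.86; import VAT: CHF 1147.73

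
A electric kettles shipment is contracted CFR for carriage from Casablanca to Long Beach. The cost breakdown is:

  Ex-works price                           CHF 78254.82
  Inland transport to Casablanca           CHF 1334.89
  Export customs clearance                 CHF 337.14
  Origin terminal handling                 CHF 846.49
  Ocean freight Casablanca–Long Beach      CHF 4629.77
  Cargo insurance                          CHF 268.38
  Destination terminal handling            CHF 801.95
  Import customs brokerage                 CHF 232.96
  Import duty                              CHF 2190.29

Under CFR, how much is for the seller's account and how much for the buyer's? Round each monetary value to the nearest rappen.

Seller: CHF 85403.11; buyer: CHF 3493.58

CFR: the seller pays costs through ocean freight to the destination port, but not insurance.
Seller's account: goods 78254.82 + inland to port 1334.89 + export clearance 337.14 + origin terminal 846.49 + freight 4629.77 = 85403.11
Buyer's account: insurance 268.38 + destination terminal 801.95 + brokerage 232.96 + duty 2190.29 = 3493.58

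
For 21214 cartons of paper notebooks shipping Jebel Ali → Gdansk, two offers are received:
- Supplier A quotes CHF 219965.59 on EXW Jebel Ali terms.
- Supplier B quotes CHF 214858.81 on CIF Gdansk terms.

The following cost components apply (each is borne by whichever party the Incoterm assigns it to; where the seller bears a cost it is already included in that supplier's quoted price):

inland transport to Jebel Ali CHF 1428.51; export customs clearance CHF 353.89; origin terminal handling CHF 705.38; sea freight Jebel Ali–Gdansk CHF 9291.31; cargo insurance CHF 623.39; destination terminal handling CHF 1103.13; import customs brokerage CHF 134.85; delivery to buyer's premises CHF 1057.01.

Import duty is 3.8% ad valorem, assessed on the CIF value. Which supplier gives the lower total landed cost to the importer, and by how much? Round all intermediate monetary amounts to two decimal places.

Supplier B is cheaper by CHF 18174.62

Supplier A (EXW):
CIF value = EXW price + inland to port + export clearance + origin terminal + freight + insurance = 219965.59 + 1428.51 + 353.89 + 705.38 + 9291.31 + 623.39 = 232368.07
Import duty = 232368.07 × 3.8% = 8829.99
Buyer bears (A): 1428.51 + 353.89 + 705.38 + 9291.31 + 623.39 + 1103.13 + 134.85 + 1057.01 = 14697.47
Landed cost (A) = invoice 219965.59 + 14697.47 + duty 8829.99 = 243493.05
Supplier B (CIF):
The CIF price already equals the CIF value: 214858.81
Import duty = 214858.81 × 3.8% = 8164.63
Buyer bears (B): 1103.13 + 134.85 + 1057.01 = 2294.99
Landed cost (B) = invoice 214858.81 + 2294.99 + duty 8164.63 = 225318.43
Difference = |243493.05 − 225318.43| = 18174.62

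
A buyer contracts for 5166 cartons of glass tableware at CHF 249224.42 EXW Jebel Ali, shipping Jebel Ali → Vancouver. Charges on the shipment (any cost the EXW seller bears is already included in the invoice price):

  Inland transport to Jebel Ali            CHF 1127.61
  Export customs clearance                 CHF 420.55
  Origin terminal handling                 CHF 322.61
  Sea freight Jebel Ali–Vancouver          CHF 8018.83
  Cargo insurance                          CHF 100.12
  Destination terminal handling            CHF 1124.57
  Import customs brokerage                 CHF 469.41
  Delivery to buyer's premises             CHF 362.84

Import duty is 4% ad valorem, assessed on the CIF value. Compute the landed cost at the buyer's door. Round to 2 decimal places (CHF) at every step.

Total landed cost: CHF 271539.53

EXW: the seller makes goods available at their premises; the buyer bears all onward costs.
CIF value = EXW price + inland to port + export clearance + origin terminal + freight + insurance = 249224.42 + 1127.61 + 420.55 + 322.61 + 8018.83 + 100.12 = 259214.14
Import duty = 259214.14 × 4% = 10368.57
Buyer bears: inland to port 1127.61 + export clearance 420.55 + origin terminal 322.61 + freight 8018.83 + insurance 100.12 + destination terminal 1124.57 + brokerage 469.41 + delivery 362.84 + duty 10368.57 = 22315.11
Landed cost = invoice 249224.42 + 22315.11 = 271539.53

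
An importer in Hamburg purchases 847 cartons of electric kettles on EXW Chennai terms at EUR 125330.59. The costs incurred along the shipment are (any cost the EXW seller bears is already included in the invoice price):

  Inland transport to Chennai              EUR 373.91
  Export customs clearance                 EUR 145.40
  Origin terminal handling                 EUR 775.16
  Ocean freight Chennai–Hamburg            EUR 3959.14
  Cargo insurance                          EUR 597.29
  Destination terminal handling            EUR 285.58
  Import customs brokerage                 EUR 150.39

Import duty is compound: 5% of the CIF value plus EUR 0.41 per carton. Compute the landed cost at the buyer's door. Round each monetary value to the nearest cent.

Total landed cost: EUR 138523.80

EXW: the seller makes goods available at their premises; the buyer bears all onward costs.
CIF value = EXW price + inland to port + export clearance + origin terminal + freight + insurance = 125330.59 + 373.91 + 145.40 + 775.16 + 3959.14 + 597.29 = 131181.49
Ad valorem component: 131181.49 × 5% = 6559.07
Specific component: 847 × 0.41 = 347.27
Import duty = 6559.07 + 347.27 = 6906.34
Buyer bears: inland to port 373.91 + export clearance 145.40 + origin terminal 775.16 + freight 3959.14 + insurance 597.29 + destination terminal 285.58 + brokerage 150.39 + duty 6906.34 = 13193.21
Landed cost = invoice 125330.59 + 13193.21 = 138523.80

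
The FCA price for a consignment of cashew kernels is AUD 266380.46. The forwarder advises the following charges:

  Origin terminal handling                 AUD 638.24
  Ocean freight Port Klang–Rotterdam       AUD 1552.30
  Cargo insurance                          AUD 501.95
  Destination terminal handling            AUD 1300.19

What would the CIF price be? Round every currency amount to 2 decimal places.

Not relevant to the conversion: destination terminal — on the buyer under both terms; not part of either seller's price.
From FCA to CIF, the seller additionally bears: origin terminal, freight, insurance.
CIF price = 266380.46 + 638.24 + 1552.30 + 501.95 = 269072.95

CIF price: AUD 269072.95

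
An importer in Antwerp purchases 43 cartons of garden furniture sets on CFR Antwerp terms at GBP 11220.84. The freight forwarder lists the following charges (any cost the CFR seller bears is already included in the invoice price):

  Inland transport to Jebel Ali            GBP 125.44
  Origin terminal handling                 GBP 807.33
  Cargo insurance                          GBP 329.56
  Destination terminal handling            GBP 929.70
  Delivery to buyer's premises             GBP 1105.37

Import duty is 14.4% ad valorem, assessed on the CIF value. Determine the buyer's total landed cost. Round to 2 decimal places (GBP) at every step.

CFR: the seller pays costs through ocean freight to the destination port, but not insurance.
Already in the invoice (seller's account under CFR): inland to port, origin terminal — exclude.
CIF value = CFR price + insurance = 11220.84 + 329.56 = 11550.40
Import duty = 11550.40 × 14.4% = 1663.26
Buyer bears: insurance 329.56 + destination terminal 929.70 + delivery 1105.37 + duty 1663.26 = 4027.89
Landed cost = invoice 11220.84 + 4027.89 = 15248.73

Total landed cost: GBP 15248.73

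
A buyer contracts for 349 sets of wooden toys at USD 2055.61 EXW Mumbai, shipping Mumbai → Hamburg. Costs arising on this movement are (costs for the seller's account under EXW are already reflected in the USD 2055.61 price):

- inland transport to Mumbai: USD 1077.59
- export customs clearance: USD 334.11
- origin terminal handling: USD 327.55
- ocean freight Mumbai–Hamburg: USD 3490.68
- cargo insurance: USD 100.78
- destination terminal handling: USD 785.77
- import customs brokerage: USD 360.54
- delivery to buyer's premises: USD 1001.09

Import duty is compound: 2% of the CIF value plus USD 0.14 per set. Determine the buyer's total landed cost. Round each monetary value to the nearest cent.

EXW: the seller makes goods available at their premises; the buyer bears all onward costs.
CIF value = EXW price + inland to port + export clearance + origin terminal + freight + insurance = 2055.61 + 1077.59 + 334.11 + 327.55 + 3490.68 + 100.78 = 7386.32
Ad valorem component: 7386.32 × 2% = 147.73
Specific component: 349 × 0.14 = 48.86
Import duty = 147.73 + 48.86 = 196.59
Buyer bears: inland to port 1077.59 + export clearance 334.11 + origin terminal 327.55 + freight 3490.68 + insurance 100.78 + destination terminal 785.77 + brokerage 360.54 + delivery 1001.09 + duty 196.59 = 7674.70
Landed cost = invoice 2055.61 + 7674.70 = 9730.31

Total landed cost: USD 9730.31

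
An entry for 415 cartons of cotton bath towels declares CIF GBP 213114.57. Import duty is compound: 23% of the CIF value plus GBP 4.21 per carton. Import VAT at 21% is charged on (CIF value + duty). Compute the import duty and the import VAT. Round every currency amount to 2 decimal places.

Ad valorem component: 213114.57 × 23% = 49016.35
Specific component: 415 × 4.21 = 1747.15
Import duty = 49016.35 + 1747.15 = 50763.50
VAT base = CIF + duty = 213114.57 + 50763.50 = 263878.07
Import VAT = 263878.07 × 21% = 55414.39

Import duty: GBP 50763.50; import VAT: GBP 55414.39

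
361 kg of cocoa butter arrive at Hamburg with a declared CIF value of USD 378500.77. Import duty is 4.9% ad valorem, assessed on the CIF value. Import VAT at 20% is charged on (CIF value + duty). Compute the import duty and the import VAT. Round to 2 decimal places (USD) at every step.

Import duty = 378500.77 × 4.9% = 18546.54
VAT base = CIF + duty = 378500.77 + 18546.54 = 397047.31
Import VAT = 397047.31 × 20% = 79409.46

Import duty: USD 18546.54; import VAT: USD 79409.46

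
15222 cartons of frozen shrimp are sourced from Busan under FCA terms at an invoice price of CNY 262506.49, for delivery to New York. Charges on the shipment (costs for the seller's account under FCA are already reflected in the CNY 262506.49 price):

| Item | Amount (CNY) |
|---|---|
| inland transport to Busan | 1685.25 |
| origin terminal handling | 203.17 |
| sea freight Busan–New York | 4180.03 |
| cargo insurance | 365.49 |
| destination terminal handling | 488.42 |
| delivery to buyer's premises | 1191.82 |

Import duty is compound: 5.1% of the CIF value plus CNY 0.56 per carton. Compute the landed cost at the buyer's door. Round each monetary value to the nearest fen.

Total landed cost: CNY 291089.75

FCA: the seller delivers export-cleared goods to the carrier; the buyer bears costs from that point.
Already in the invoice (seller's account under FCA): inland to port — exclude.
CIF value = FCA price + origin terminal + freight + insurance = 262506.49 + 203.17 + 4180.03 + 365.49 = 267255.18
Ad valorem component: 267255.18 × 5.1% = 13630.01
Specific component: 15222 × 0.56 = 8524.32
Import duty = 13630.01 + 8524.32 = 22154.33
Buyer bears: origin terminal 203.17 + freight 4180.03 + insurance 365.49 + destination terminal 488.42 + delivery 1191.82 + duty 22154.33 = 28583.26
Landed cost = invoice 262506.49 + 28583.26 = 291089.75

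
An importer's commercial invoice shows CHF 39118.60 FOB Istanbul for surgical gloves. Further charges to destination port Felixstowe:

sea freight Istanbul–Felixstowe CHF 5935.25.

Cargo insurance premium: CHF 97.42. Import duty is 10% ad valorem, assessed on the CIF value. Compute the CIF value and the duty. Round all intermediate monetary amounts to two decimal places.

CIF = FOB price + freight + insurance
CIF = 39118.60 + 5935.25 + 97.42 = 45151.27
Import duty = 45151.27 × 10% = 4515.13

CIF value: CHF 45151.27; import duty: CHF 4515.13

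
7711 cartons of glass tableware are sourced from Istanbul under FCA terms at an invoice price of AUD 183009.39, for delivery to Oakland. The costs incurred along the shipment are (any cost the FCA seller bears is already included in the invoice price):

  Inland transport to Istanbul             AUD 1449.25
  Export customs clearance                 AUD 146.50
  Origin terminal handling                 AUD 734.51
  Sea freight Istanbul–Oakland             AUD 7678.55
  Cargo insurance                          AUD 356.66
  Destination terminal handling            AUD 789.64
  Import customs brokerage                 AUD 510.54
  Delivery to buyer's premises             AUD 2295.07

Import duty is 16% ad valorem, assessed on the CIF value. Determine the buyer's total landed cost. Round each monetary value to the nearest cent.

FCA: the seller delivers export-cleared goods to the carrier; the buyer bears costs from that point.
Already in the invoice (seller's account under FCA): inland to port, export clearance — exclude.
CIF value = FCA price + origin terminal + freight + insurance = 183009.39 + 734.51 + 7678.55 + 356.66 = 191779.11
Import duty = 191779.11 × 16% = 30684.66
Buyer bears: origin terminal 734.51 + freight 7678.55 + insurance 356.66 + destination terminal 789.64 + brokerage 510.54 + delivery 2295.07 + duty 30684.66 = 43049.63
Landed cost = invoice 183009.39 + 43049.63 = 226059.02

Total landed cost: AUD 226059.02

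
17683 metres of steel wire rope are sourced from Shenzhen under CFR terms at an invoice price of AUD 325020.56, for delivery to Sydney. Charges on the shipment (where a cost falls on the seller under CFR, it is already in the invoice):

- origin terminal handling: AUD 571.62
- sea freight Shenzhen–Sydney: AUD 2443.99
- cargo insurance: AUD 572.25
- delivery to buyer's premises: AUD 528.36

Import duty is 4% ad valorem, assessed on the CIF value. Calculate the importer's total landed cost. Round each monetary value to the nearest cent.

CFR: the seller pays costs through ocean freight to the destination port, but not insurance.
Already in the invoice (seller's account under CFR): origin terminal, freight — exclude.
CIF value = CFR price + insurance = 325020.56 + 572.25 = 325592.81
Import duty = 325592.81 × 4% = 13023.71
Buyer bears: insurance 572.25 + delivery 528.36 + duty 13023.71 = 14124.32
Landed cost = invoice 325020.56 + 14124.32 = 339144.88

Total landed cost: AUD 339144.88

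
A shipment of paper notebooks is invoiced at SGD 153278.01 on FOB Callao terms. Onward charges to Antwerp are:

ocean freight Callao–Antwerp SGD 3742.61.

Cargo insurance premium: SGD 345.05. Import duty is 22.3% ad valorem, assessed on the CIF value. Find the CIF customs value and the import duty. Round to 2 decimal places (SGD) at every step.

CIF = FOB price + freight + insurance
CIF = 153278.01 + 3742.61 + 345.05 = 157365.67
Import duty = 157365.67 × 22.3% = 35092.54

CIF value: SGD 157365.67; import duty: SGD 35092.54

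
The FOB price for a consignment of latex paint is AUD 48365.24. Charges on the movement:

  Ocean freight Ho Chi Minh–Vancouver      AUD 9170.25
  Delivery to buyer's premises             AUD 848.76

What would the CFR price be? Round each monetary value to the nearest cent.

Not relevant to the conversion: delivery — on the buyer under both terms; not part of either seller's price.
From FOB to CFR, the seller additionally bears: freight.
CFR price = 48365.24 + 9170.25 = 57535.49

CFR price: AUD 57535.49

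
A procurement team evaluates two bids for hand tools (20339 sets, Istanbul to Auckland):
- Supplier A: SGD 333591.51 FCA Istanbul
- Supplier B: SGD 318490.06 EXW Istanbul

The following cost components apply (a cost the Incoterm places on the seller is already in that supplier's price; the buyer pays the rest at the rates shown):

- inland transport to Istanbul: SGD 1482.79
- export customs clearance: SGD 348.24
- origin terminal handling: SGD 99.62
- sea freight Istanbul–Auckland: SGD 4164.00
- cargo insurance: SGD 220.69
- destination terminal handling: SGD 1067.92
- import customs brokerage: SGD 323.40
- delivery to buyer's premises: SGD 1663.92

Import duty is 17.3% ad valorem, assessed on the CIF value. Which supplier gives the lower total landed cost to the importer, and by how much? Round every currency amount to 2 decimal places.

Supplier A (FCA):
CIF value = FCA price + origin terminal + freight + insurance = 333591.51 + 99.62 + 4164.00 + 220.69 = 338075.82
Import duty = 338075.82 × 17.3% = 58487.12
Buyer bears (A): 99.62 + 4164.00 + 220.69 + 1067.92 + 323.40 + 1663.92 = 7539.55
Landed cost (A) = invoice 333591.51 + 7539.55 + duty 58487.12 = 399618.18
Supplier B (EXW):
CIF value = EXW price + inland to port + export clearance + origin terminal + freight + insurance = 318490.06 + 1482.79 + 348.24 + 99.62 + 4164.00 + 220.69 = 324805.40
Import duty = 324805.40 × 17.3% = 56191.33
Buyer bears (B): 1482.79 + 348.24 + 99.62 + 4164.00 + 220.69 + 1067.92 + 323.40 + 1663.92 = 9370.58
Landed cost (B) = invoice 318490.06 + 9370.58 + duty 56191.33 = 384051.97
Difference = |399618.18 − 384051.97| = 15566.21

Supplier B is cheaper by SGD 15566.21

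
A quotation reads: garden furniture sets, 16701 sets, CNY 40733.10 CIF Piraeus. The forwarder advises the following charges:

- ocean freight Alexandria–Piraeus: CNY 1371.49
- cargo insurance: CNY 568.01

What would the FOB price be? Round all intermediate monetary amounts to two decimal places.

FOB price: CNY 38793.60

From CIF to FOB, the seller no longer bears: freight, insurance.
FOB price = 40733.10 − 1371.49 − 568.01 = 38793.60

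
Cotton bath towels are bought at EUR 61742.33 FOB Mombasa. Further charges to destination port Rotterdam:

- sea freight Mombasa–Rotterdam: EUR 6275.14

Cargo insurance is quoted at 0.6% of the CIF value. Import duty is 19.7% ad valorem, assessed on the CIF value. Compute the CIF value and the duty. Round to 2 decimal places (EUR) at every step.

CIF value: EUR 68428.04; import duty: EUR 13480.32

Let C be the CIF value. C = FOB price + freight + 0.6% × C
C − 0.6% × C = 61742.33 + 6275.14
0.994 × C = 68017.47
C = 68017.47 / 0.994 = 68428.04
Insurance premium = 0.6% × 68428.04 = 410.57
Import duty = 68428.04 × 19.7% = 13480.32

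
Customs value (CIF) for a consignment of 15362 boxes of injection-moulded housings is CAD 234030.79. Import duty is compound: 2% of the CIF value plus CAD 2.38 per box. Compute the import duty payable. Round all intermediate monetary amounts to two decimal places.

Ad valorem component: 234030.79 × 2% = 4680.62
Specific component: 15362 × 2.38 = 36561.56
Import duty = 4680.62 + 36561.56 = 41242.18

Import duty: CAD 41242.18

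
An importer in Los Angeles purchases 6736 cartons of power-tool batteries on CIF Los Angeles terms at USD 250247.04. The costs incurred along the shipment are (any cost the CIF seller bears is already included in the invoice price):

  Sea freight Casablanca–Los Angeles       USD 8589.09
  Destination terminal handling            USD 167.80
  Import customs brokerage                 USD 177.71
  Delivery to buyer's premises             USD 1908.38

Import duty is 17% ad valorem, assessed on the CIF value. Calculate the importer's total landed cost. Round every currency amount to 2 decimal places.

Total landed cost: USD 295042.93

CIF: the seller pays costs through ocean freight and marine insurance to the destination port.
Already in the invoice (seller's account under CIF): freight — exclude.
The CIF price already equals the CIF value: 250247.04
Import duty = 250247.04 × 17% = 42542.00
Buyer bears: destination terminal 167.80 + brokerage 177.71 + delivery 1908.38 + duty 42542.00 = 44795.89
Landed cost = invoice 250247.04 + 44795.89 = 295042.93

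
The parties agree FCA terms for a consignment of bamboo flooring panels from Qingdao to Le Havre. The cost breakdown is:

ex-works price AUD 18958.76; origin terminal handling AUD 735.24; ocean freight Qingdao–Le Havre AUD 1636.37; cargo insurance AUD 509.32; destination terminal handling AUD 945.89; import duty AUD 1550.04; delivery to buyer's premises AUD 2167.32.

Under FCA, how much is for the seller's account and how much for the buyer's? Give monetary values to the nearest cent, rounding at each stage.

FCA: the seller delivers export-cleared goods to the carrier; the buyer bears costs from that point.
Seller's account: goods 18958.76 = 18958.76
Buyer's account: origin terminal 735.24 + freight 1636.37 + insurance 509.32 + destination terminal 945.89 + duty 1550.04 + delivery 2167.32 = 7544.18

Seller: AUD 18958.76; buyer: AUD 7544.18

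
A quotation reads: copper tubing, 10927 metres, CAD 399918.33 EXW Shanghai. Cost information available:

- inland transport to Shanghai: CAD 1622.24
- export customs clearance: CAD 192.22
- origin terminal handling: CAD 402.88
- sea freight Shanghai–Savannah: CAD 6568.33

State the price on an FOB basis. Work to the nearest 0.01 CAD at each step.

Not relevant to the conversion: freight — on the buyer under both terms; not part of either seller's price.
From EXW to FOB, the seller additionally bears: inland to port, export clearance, origin terminal.
FOB price = 399918.33 + 1622.24 + 192.22 + 402.88 = 402135.67

FOB price: CAD 402135.67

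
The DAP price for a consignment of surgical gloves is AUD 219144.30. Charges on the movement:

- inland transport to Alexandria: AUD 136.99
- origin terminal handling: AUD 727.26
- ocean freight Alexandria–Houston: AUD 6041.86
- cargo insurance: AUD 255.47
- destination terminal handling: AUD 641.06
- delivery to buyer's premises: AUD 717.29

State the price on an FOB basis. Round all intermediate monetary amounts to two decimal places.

Not relevant to the conversion: inland to port, origin terminal — on the seller under both DAP and FOB; already in the DAP price and stays in the FOB price.
From DAP to FOB, the seller no longer bears: freight, insurance, destination terminal, delivery.
FOB price = 219144.30 − 6041.86 − 255.47 − 641.06 − 717.29 = 211488.62

FOB price: AUD 211488.62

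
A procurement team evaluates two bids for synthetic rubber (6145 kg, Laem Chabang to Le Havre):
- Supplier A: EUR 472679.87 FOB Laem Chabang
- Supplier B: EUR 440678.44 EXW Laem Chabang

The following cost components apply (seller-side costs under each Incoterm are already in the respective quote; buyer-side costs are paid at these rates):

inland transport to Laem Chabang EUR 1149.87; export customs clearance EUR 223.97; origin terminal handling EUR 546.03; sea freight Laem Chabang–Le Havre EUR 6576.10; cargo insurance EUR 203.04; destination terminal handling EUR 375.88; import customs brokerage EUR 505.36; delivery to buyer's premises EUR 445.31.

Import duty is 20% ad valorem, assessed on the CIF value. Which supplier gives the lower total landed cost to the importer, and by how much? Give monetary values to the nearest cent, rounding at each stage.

Supplier A (FOB):
CIF value = FOB price + freight + insurance = 472679.87 + 6576.10 + 203.04 = 479459.01
Import duty = 479459.01 × 20% = 95891.80
Buyer bears (A): 6576.10 + 203.04 + 375.88 + 505.36 + 445.31 = 8105.69
Landed cost (A) = invoice 472679.87 + 8105.69 + duty 95891.80 = 576677.36
Supplier B (EXW):
CIF value = EXW price + inland to port + export clearance + origin terminal + freight + insurance = 440678.44 + 1149.87 + 223.97 + 546.03 + 6576.10 + 203.04 = 449377.45
Import duty = 449377.45 × 20% = 89875.49
Buyer bears (B): 1149.87 + 223.97 + 546.03 + 6576.10 + 203.04 + 375.88 + 505.36 + 445.31 = 10025.56
Landed cost (B) = invoice 440678.44 + 10025.56 + duty 89875.49 = 540579.49
Difference = |576677.36 − 540579.49| = 36097.87

Supplier B is cheaper by EUR 36097.87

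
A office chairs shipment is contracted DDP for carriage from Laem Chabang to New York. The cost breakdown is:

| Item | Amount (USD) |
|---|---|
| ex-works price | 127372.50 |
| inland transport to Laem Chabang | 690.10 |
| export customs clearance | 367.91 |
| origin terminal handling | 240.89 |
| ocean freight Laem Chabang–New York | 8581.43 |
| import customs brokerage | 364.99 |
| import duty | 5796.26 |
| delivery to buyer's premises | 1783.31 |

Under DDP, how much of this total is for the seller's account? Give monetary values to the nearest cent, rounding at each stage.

DDP: the seller bears all costs including import duty.
Seller's account: goods 127372.50 + inland to port 690.10 + export clearance 367.91 + origin terminal 240.89 + freight 8581.43 + brokerage 364.99 + duty 5796.26 + delivery 1783.31 = 145197.39
Buyer's account: 0.00

Seller's account: USD 145197.39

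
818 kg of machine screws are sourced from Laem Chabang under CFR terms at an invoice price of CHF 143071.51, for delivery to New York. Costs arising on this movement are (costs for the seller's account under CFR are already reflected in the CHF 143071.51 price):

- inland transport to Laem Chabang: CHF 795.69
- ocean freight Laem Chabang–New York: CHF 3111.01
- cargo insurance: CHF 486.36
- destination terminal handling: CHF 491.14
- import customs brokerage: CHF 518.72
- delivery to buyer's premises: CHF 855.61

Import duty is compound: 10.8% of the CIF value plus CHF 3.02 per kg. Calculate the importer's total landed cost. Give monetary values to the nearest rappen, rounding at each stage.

CFR: the seller pays costs through ocean freight to the destination port, but not insurance.
Already in the invoice (seller's account under CFR): inland to port, freight — exclude.
CIF value = CFR price + insurance = 143071.51 + 486.36 = 143557.87
Ad valorem component: 143557.87 × 10.8% = 15504.25
Specific component: 818 × 3.02 = 2470.36
Import duty = 15504.25 + 2470.36 = 17974.61
Buyer bears: insurance 486.36 + destination terminal 491.14 + brokerage 518.72 + delivery 855.61 + duty 17974.61 = 20326.44
Landed cost = invoice 143071.51 + 20326.44 = 163397.95

Total landed cost: CHF 163397.95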